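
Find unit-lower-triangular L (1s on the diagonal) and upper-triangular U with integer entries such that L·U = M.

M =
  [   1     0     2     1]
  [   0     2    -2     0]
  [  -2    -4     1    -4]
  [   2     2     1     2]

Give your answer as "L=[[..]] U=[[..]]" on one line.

L=[[1,0,0,0],[0,1,0,0],[-2,-2,1,0],[2,1,-1,1]] U=[[1,0,2,1],[0,2,-2,0],[0,0,1,-2],[0,0,0,-2]]

  r1 -= 0·r0 → [0,2,-2,0]
  r2 -= -2·r0 → [0,-4,5,-2]
  r3 -= 2·r0 → [0,2,-3,0]
  r2 -= -2·r1 → [0,0,1,-2]
  r3 -= 1·r1 → [0,0,-1,0]
  r3 -= -1·r2 → [0,0,0,-2]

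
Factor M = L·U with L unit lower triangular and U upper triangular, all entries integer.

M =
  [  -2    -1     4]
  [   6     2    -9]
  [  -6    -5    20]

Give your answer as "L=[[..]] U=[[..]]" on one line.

L=[[1,0,0],[-3,1,0],[3,2,1]] U=[[-2,-1,4],[0,-1,3],[0,0,2]]

  row1 -= -3·row0 → [0,-1,3]
  row2 -= 3·row0 → [0,-2,8]
  row2 -= 2·row1 → [0,0,2]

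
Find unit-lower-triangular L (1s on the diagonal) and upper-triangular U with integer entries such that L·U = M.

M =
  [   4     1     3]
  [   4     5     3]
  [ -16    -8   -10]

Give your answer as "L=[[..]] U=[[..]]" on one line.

  r1 -= 1·r0 → [0,4,0]
  r2 -= -4·r0 → [0,-4,2]
  r2 -= -1·r1 → [0,0,2]

L=[[1,0,0],[1,1,0],[-4,-1,1]] U=[[4,1,3],[0,4,0],[0,0,2]]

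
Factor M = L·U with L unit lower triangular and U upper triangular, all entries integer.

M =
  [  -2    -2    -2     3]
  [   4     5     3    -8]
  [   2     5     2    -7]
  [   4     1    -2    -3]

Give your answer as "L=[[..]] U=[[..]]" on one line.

L=[[1,0,0,0],[-2,1,0,0],[-1,3,1,0],[-2,-3,-3,1]] U=[[-2,-2,-2,3],[0,1,-1,-2],[0,0,3,2],[0,0,0,3]]

  r1 -= -2·r0 → [0,1,-1,-2]
  r2 -= -1·r0 → [0,3,0,-4]
  r3 -= -2·r0 → [0,-3,-6,3]
  r2 -= 3·r1 → [0,0,3,2]
  r3 -= -3·r1 → [0,0,-9,-3]
  r3 -= -3·r2 → [0,0,0,3]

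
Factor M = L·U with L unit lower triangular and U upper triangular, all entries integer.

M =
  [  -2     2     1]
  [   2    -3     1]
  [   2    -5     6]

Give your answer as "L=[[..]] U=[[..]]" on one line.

  R1 -= -1·R0 → [0,-1,2]
  R2 -= -1·R0 → [0,-3,7]
  R2 -= 3·R1 → [0,0,1]

L=[[1,0,0],[-1,1,0],[-1,3,1]] U=[[-2,2,1],[0,-1,2],[0,0,1]]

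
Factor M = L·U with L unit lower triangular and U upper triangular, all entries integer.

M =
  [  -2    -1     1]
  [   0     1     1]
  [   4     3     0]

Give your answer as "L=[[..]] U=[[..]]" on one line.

L=[[1,0,0],[0,1,0],[-2,1,1]] U=[[-2,-1,1],[0,1,1],[0,0,1]]

  r1 -= 0·r0 → [0,1,1]
  r2 -= -2·r0 → [0,1,2]
  r2 -= 1·r1 → [0,0,1]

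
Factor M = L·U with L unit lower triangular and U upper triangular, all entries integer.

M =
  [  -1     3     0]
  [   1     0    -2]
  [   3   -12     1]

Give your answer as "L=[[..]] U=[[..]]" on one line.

  row1 -= -1·row0 → [0,3,-2]
  row2 -= -3·row0 → [0,-3,1]
  row2 -= -1·row1 → [0,0,-1]

L=[[1,0,0],[-1,1,0],[-3,-1,1]] U=[[-1,3,0],[0,3,-2],[0,0,-1]]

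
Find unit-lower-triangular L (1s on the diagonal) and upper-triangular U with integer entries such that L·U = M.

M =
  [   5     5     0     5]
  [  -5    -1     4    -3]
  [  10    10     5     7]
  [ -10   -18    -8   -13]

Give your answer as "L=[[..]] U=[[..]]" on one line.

  row1 -= -1·row0 → [0,4,4,2]
  row2 -= 2·row0 → [0,0,5,-3]
  row3 -= -2·row0 → [0,-8,-8,-3]
  row2 -= 0·row1 → [0,0,5,-3]
  row3 -= -2·row1 → [0,0,0,1]
  row3 -= 0·row2 → [0,0,0,1]

L=[[1,0,0,0],[-1,1,0,0],[2,0,1,0],[-2,-2,0,1]] U=[[5,5,0,5],[0,4,4,2],[0,0,5,-3],[0,0,0,1]]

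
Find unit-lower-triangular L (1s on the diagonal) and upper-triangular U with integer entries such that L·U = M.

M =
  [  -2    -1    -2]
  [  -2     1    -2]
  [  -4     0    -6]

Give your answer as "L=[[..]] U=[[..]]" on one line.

L=[[1,0,0],[1,1,0],[2,1,1]] U=[[-2,-1,-2],[0,2,0],[0,0,-2]]

  r1 -= 1·r0 → [0,2,0]
  r2 -= 2·r0 → [0,2,-2]
  r2 -= 1·r1 → [0,0,-2]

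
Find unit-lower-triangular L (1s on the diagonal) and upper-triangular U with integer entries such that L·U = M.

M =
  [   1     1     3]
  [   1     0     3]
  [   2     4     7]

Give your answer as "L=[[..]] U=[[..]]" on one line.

  R1 -= 1·R0 → [0,-1,0]
  R2 -= 2·R0 → [0,2,1]
  R2 -= -2·R1 → [0,0,1]

L=[[1,0,0],[1,1,0],[2,-2,1]] U=[[1,1,3],[0,-1,0],[0,0,1]]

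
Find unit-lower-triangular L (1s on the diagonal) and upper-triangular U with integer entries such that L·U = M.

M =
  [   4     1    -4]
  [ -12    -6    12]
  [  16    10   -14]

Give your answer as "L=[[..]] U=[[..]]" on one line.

L=[[1,0,0],[-3,1,0],[4,-2,1]] U=[[4,1,-4],[0,-3,0],[0,0,2]]

  row1 -= -3·row0 → [0,-3,0]
  row2 -= 4·row0 → [0,6,2]
  row2 -= -2·row1 → [0,0,2]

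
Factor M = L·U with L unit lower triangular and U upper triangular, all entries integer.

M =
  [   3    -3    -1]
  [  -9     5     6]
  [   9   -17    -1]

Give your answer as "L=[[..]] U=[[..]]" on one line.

  R1 -= -3·R0 → [0,-4,3]
  R2 -= 3·R0 → [0,-8,2]
  R2 -= 2·R1 → [0,0,-4]

L=[[1,0,0],[-3,1,0],[3,2,1]] U=[[3,-3,-1],[0,-4,3],[0,0,-4]]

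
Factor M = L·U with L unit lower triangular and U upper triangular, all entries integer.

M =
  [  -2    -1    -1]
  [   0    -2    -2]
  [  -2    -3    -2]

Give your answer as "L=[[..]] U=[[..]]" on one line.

  R1 -= 0·R0 → [0,-2,-2]
  R2 -= 1·R0 → [0,-2,-1]
  R2 -= 1·R1 → [0,0,1]

L=[[1,0,0],[0,1,0],[1,1,1]] U=[[-2,-1,-1],[0,-2,-2],[0,0,1]]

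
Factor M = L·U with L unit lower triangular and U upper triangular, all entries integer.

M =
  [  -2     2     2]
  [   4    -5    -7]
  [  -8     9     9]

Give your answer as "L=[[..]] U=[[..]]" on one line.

  row1 -= -2·row0 → [0,-1,-3]
  row2 -= 4·row0 → [0,1,1]
  row2 -= -1·row1 → [0,0,-2]

L=[[1,0,0],[-2,1,0],[4,-1,1]] U=[[-2,2,2],[0,-1,-3],[0,0,-2]]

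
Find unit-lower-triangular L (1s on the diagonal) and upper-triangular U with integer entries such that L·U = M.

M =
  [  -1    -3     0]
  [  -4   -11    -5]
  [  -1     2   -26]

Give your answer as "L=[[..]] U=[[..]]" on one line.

L=[[1,0,0],[4,1,0],[1,5,1]] U=[[-1,-3,0],[0,1,-5],[0,0,-1]]

  r1 -= 4·r0 → [0,1,-5]
  r2 -= 1·r0 → [0,5,-26]
  r2 -= 5·r1 → [0,0,-1]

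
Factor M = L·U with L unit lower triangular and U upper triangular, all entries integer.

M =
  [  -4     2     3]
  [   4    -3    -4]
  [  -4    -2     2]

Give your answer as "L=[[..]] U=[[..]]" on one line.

L=[[1,0,0],[-1,1,0],[1,4,1]] U=[[-4,2,3],[0,-1,-1],[0,0,3]]

  r1 -= -1·r0 → [0,-1,-1]
  r2 -= 1·r0 → [0,-4,-1]
  r2 -= 4·r1 → [0,0,3]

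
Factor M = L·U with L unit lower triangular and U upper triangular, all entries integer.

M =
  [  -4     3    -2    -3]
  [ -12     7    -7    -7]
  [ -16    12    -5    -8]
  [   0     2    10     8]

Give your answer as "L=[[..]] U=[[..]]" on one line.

L=[[1,0,0,0],[3,1,0,0],[4,0,1,0],[0,-1,3,1]] U=[[-4,3,-2,-3],[0,-2,-1,2],[0,0,3,4],[0,0,0,-2]]

  R1 -= 3·R0 → [0,-2,-1,2]
  R2 -= 4·R0 → [0,0,3,4]
  R3 -= 0·R0 → [0,2,10,8]
  R2 -= 0·R1 → [0,0,3,4]
  R3 -= -1·R1 → [0,0,9,10]
  R3 -= 3·R2 → [0,0,0,-2]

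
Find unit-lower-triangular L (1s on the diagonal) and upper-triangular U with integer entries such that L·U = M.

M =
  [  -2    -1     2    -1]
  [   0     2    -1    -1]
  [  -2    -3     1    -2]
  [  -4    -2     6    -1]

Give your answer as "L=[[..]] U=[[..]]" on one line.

  row1 -= 0·row0 → [0,2,-1,-1]
  row2 -= 1·row0 → [0,-2,-1,-1]
  row3 -= 2·row0 → [0,0,2,1]
  row2 -= -1·row1 → [0,0,-2,-2]
  row3 -= 0·row1 → [0,0,2,1]
  row3 -= -1·row2 → [0,0,0,-1]

L=[[1,0,0,0],[0,1,0,0],[1,-1,1,0],[2,0,-1,1]] U=[[-2,-1,2,-1],[0,2,-1,-1],[0,0,-2,-2],[0,0,0,-1]]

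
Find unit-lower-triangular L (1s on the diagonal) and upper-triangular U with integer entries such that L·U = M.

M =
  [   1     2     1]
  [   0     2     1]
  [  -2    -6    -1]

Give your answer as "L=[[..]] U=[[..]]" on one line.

L=[[1,0,0],[0,1,0],[-2,-1,1]] U=[[1,2,1],[0,2,1],[0,0,2]]

  R1 -= 0·R0 → [0,2,1]
  R2 -= -2·R0 → [0,-2,1]
  R2 -= -1·R1 → [0,0,2]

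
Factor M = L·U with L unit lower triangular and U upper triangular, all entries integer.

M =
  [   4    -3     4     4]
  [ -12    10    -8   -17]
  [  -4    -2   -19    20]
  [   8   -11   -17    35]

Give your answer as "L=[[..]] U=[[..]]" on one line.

  r1 -= -3·r0 → [0,1,4,-5]
  r2 -= -1·r0 → [0,-5,-15,24]
  r3 -= 2·r0 → [0,-5,-25,27]
  r2 -= -5·r1 → [0,0,5,-1]
  r3 -= -5·r1 → [0,0,-5,2]
  r3 -= -1·r2 → [0,0,0,1]

L=[[1,0,0,0],[-3,1,0,0],[-1,-5,1,0],[2,-5,-1,1]] U=[[4,-3,4,4],[0,1,4,-5],[0,0,5,-1],[0,0,0,1]]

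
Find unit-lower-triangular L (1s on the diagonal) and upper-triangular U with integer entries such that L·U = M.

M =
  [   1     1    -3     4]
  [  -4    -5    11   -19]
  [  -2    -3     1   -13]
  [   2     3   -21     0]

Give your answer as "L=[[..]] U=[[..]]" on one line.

L=[[1,0,0,0],[-4,1,0,0],[-2,1,1,0],[2,-1,4,1]] U=[[1,1,-3,4],[0,-1,-1,-3],[0,0,-4,-2],[0,0,0,-3]]

  r1 -= -4·r0 → [0,-1,-1,-3]
  r2 -= -2·r0 → [0,-1,-5,-5]
  r3 -= 2·r0 → [0,1,-15,-8]
  r2 -= 1·r1 → [0,0,-4,-2]
  r3 -= -1·r1 → [0,0,-16,-11]
  r3 -= 4·r2 → [0,0,0,-3]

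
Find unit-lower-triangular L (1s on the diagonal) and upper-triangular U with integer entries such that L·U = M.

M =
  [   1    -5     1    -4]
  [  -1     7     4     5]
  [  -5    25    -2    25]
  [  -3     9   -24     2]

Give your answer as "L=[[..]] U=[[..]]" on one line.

L=[[1,0,0,0],[-1,1,0,0],[-5,0,1,0],[-3,-3,-2,1]] U=[[1,-5,1,-4],[0,2,5,1],[0,0,3,5],[0,0,0,3]]

  R1 -= -1·R0 → [0,2,5,1]
  R2 -= -5·R0 → [0,0,3,5]
  R3 -= -3·R0 → [0,-6,-21,-10]
  R2 -= 0·R1 → [0,0,3,5]
  R3 -= -3·R1 → [0,0,-6,-7]
  R3 -= -2·R2 → [0,0,0,3]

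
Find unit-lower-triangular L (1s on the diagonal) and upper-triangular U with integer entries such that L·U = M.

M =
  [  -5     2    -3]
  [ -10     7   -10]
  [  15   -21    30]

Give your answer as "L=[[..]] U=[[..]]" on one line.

L=[[1,0,0],[2,1,0],[-3,-5,1]] U=[[-5,2,-3],[0,3,-4],[0,0,1]]

  R1 -= 2·R0 → [0,3,-4]
  R2 -= -3·R0 → [0,-15,21]
  R2 -= -5·R1 → [0,0,1]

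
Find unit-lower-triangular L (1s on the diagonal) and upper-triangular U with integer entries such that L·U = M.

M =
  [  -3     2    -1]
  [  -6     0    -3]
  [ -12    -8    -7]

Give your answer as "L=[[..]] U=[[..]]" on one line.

  row1 -= 2·row0 → [0,-4,-1]
  row2 -= 4·row0 → [0,-16,-3]
  row2 -= 4·row1 → [0,0,1]

L=[[1,0,0],[2,1,0],[4,4,1]] U=[[-3,2,-1],[0,-4,-1],[0,0,1]]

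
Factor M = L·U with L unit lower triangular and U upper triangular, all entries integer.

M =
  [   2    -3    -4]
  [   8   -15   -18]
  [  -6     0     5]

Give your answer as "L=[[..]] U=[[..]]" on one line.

L=[[1,0,0],[4,1,0],[-3,3,1]] U=[[2,-3,-4],[0,-3,-2],[0,0,-1]]

  r1 -= 4·r0 → [0,-3,-2]
  r2 -= -3·r0 → [0,-9,-7]
  r2 -= 3·r1 → [0,0,-1]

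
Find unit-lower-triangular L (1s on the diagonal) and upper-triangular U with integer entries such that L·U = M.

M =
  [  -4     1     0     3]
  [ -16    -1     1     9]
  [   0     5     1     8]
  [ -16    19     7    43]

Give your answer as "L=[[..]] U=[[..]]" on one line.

  row1 -= 4·row0 → [0,-5,1,-3]
  row2 -= 0·row0 → [0,5,1,8]
  row3 -= 4·row0 → [0,15,7,31]
  row2 -= -1·row1 → [0,0,2,5]
  row3 -= -3·row1 → [0,0,10,22]
  row3 -= 5·row2 → [0,0,0,-3]

L=[[1,0,0,0],[4,1,0,0],[0,-1,1,0],[4,-3,5,1]] U=[[-4,1,0,3],[0,-5,1,-3],[0,0,2,5],[0,0,0,-3]]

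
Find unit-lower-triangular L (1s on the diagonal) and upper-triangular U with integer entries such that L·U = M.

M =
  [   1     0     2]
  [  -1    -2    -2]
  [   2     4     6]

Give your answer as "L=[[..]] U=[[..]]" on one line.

L=[[1,0,0],[-1,1,0],[2,-2,1]] U=[[1,0,2],[0,-2,0],[0,0,2]]

  row1 -= -1·row0 → [0,-2,0]
  row2 -= 2·row0 → [0,4,2]
  row2 -= -2·row1 → [0,0,2]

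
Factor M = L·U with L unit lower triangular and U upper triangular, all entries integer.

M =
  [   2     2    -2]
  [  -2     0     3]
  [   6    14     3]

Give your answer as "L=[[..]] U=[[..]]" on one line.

L=[[1,0,0],[-1,1,0],[3,4,1]] U=[[2,2,-2],[0,2,1],[0,0,5]]

  row1 -= -1·row0 → [0,2,1]
  row2 -= 3·row0 → [0,8,9]
  row2 -= 4·row1 → [0,0,5]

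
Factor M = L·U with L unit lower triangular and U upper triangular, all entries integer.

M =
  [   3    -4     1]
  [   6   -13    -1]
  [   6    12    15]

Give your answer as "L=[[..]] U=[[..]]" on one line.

  row1 -= 2·row0 → [0,-5,-3]
  row2 -= 2·row0 → [0,20,13]
  row2 -= -4·row1 → [0,0,1]

L=[[1,0,0],[2,1,0],[2,-4,1]] U=[[3,-4,1],[0,-5,-3],[0,0,1]]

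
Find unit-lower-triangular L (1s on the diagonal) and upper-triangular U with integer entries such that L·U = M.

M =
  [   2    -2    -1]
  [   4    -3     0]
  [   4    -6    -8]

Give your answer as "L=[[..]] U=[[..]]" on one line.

L=[[1,0,0],[2,1,0],[2,-2,1]] U=[[2,-2,-1],[0,1,2],[0,0,-2]]

  row1 -= 2·row0 → [0,1,2]
  row2 -= 2·row0 → [0,-2,-6]
  row2 -= -2·row1 → [0,0,-2]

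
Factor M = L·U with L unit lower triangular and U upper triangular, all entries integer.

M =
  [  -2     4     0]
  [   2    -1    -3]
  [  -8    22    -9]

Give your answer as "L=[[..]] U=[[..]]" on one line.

L=[[1,0,0],[-1,1,0],[4,2,1]] U=[[-2,4,0],[0,3,-3],[0,0,-3]]

  r1 -= -1·r0 → [0,3,-3]
  r2 -= 4·r0 → [0,6,-9]
  r2 -= 2·r1 → [0,0,-3]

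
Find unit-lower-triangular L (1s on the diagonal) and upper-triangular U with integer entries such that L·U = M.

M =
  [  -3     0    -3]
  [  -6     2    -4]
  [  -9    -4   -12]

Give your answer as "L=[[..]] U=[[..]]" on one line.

L=[[1,0,0],[2,1,0],[3,-2,1]] U=[[-3,0,-3],[0,2,2],[0,0,1]]

  r1 -= 2·r0 → [0,2,2]
  r2 -= 3·r0 → [0,-4,-3]
  r2 -= -2·r1 → [0,0,1]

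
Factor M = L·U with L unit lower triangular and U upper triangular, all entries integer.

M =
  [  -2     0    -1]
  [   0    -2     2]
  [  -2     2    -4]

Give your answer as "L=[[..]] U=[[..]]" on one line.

L=[[1,0,0],[0,1,0],[1,-1,1]] U=[[-2,0,-1],[0,-2,2],[0,0,-1]]

  R1 -= 0·R0 → [0,-2,2]
  R2 -= 1·R0 → [0,2,-3]
  R2 -= -1·R1 → [0,0,-1]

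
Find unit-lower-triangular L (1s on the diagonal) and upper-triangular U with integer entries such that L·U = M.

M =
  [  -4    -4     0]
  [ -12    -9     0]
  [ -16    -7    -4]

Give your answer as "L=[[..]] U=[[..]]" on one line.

  R1 -= 3·R0 → [0,3,0]
  R2 -= 4·R0 → [0,9,-4]
  R2 -= 3·R1 → [0,0,-4]

L=[[1,0,0],[3,1,0],[4,3,1]] U=[[-4,-4,0],[0,3,0],[0,0,-4]]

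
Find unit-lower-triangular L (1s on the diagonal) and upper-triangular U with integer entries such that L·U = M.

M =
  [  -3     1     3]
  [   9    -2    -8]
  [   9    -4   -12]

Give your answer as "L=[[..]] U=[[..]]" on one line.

  row1 -= -3·row0 → [0,1,1]
  row2 -= -3·row0 → [0,-1,-3]
  row2 -= -1·row1 → [0,0,-2]

L=[[1,0,0],[-3,1,0],[-3,-1,1]] U=[[-3,1,3],[0,1,1],[0,0,-2]]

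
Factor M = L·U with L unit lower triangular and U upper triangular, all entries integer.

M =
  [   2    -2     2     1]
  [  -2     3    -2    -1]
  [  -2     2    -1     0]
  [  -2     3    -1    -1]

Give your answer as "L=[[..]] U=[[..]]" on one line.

L=[[1,0,0,0],[-1,1,0,0],[-1,0,1,0],[-1,1,1,1]] U=[[2,-2,2,1],[0,1,0,0],[0,0,1,1],[0,0,0,-1]]

  row1 -= -1·row0 → [0,1,0,0]
  row2 -= -1·row0 → [0,0,1,1]
  row3 -= -1·row0 → [0,1,1,0]
  row2 -= 0·row1 → [0,0,1,1]
  row3 -= 1·row1 → [0,0,1,0]
  row3 -= 1·row2 → [0,0,0,-1]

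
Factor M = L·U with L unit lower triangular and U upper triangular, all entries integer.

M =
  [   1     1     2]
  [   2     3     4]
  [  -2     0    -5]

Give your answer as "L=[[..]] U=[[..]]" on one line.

L=[[1,0,0],[2,1,0],[-2,2,1]] U=[[1,1,2],[0,1,0],[0,0,-1]]

  row1 -= 2·row0 → [0,1,0]
  row2 -= -2·row0 → [0,2,-1]
  row2 -= 2·row1 → [0,0,-1]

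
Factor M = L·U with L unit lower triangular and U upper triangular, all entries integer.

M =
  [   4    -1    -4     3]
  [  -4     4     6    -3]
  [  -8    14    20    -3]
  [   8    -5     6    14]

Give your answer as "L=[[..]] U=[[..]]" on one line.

  row1 -= -1·row0 → [0,3,2,0]
  row2 -= -2·row0 → [0,12,12,3]
  row3 -= 2·row0 → [0,-3,14,8]
  row2 -= 4·row1 → [0,0,4,3]
  row3 -= -1·row1 → [0,0,16,8]
  row3 -= 4·row2 → [0,0,0,-4]

L=[[1,0,0,0],[-1,1,0,0],[-2,4,1,0],[2,-1,4,1]] U=[[4,-1,-4,3],[0,3,2,0],[0,0,4,3],[0,0,0,-4]]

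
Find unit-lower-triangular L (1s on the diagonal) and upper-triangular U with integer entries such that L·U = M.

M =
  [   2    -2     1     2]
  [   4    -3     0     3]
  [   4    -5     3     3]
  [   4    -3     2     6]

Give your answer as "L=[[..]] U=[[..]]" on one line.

  R1 -= 2·R0 → [0,1,-2,-1]
  R2 -= 2·R0 → [0,-1,1,-1]
  R3 -= 2·R0 → [0,1,0,2]
  R2 -= -1·R1 → [0,0,-1,-2]
  R3 -= 1·R1 → [0,0,2,3]
  R3 -= -2·R2 → [0,0,0,-1]

L=[[1,0,0,0],[2,1,0,0],[2,-1,1,0],[2,1,-2,1]] U=[[2,-2,1,2],[0,1,-2,-1],[0,0,-1,-2],[0,0,0,-1]]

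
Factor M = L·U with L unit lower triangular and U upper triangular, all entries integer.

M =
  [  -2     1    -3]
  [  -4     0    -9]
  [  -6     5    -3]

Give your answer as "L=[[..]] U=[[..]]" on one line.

L=[[1,0,0],[2,1,0],[3,-1,1]] U=[[-2,1,-3],[0,-2,-3],[0,0,3]]

  row1 -= 2·row0 → [0,-2,-3]
  row2 -= 3·row0 → [0,2,6]
  row2 -= -1·row1 → [0,0,3]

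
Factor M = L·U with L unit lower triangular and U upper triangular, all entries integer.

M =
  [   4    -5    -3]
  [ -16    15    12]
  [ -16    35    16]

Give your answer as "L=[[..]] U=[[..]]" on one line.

  r1 -= -4·r0 → [0,-5,0]
  r2 -= -4·r0 → [0,15,4]
  r2 -= -3·r1 → [0,0,4]

L=[[1,0,0],[-4,1,0],[-4,-3,1]] U=[[4,-5,-3],[0,-5,0],[0,0,4]]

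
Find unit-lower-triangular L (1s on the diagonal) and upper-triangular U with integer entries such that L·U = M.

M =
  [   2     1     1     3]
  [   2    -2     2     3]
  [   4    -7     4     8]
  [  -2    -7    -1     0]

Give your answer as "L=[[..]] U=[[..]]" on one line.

L=[[1,0,0,0],[1,1,0,0],[2,3,1,0],[-1,2,2,1]] U=[[2,1,1,3],[0,-3,1,0],[0,0,-1,2],[0,0,0,-1]]

  r1 -= 1·r0 → [0,-3,1,0]
  r2 -= 2·r0 → [0,-9,2,2]
  r3 -= -1·r0 → [0,-6,0,3]
  r2 -= 3·r1 → [0,0,-1,2]
  r3 -= 2·r1 → [0,0,-2,3]
  r3 -= 2·r2 → [0,0,0,-1]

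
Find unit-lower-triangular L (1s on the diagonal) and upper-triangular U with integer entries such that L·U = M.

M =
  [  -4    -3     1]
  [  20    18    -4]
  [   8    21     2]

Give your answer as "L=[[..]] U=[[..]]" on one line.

L=[[1,0,0],[-5,1,0],[-2,5,1]] U=[[-4,-3,1],[0,3,1],[0,0,-1]]

  row1 -= -5·row0 → [0,3,1]
  row2 -= -2·row0 → [0,15,4]
  row2 -= 5·row1 → [0,0,-1]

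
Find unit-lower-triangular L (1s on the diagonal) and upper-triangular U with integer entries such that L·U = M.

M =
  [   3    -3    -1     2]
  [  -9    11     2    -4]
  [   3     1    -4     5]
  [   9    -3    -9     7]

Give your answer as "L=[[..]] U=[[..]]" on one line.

  row1 -= -3·row0 → [0,2,-1,2]
  row2 -= 1·row0 → [0,4,-3,3]
  row3 -= 3·row0 → [0,6,-6,1]
  row2 -= 2·row1 → [0,0,-1,-1]
  row3 -= 3·row1 → [0,0,-3,-5]
  row3 -= 3·row2 → [0,0,0,-2]

L=[[1,0,0,0],[-3,1,0,0],[1,2,1,0],[3,3,3,1]] U=[[3,-3,-1,2],[0,2,-1,2],[0,0,-1,-1],[0,0,0,-2]]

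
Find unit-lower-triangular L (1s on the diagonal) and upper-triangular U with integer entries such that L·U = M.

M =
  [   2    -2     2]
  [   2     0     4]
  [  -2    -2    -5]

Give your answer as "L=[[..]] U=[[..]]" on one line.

  R1 -= 1·R0 → [0,2,2]
  R2 -= -1·R0 → [0,-4,-3]
  R2 -= -2·R1 → [0,0,1]

L=[[1,0,0],[1,1,0],[-1,-2,1]] U=[[2,-2,2],[0,2,2],[0,0,1]]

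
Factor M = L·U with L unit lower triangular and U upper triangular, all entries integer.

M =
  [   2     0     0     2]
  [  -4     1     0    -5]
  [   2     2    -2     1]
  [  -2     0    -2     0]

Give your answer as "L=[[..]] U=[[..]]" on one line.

L=[[1,0,0,0],[-2,1,0,0],[1,2,1,0],[-1,0,1,1]] U=[[2,0,0,2],[0,1,0,-1],[0,0,-2,1],[0,0,0,1]]

  R1 -= -2·R0 → [0,1,0,-1]
  R2 -= 1·R0 → [0,2,-2,-1]
  R3 -= -1·R0 → [0,0,-2,2]
  R2 -= 2·R1 → [0,0,-2,1]
  R3 -= 0·R1 → [0,0,-2,2]
  R3 -= 1·R2 → [0,0,0,1]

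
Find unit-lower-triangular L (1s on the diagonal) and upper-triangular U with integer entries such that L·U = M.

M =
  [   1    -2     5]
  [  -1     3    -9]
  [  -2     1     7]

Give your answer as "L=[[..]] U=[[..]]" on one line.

L=[[1,0,0],[-1,1,0],[-2,-3,1]] U=[[1,-2,5],[0,1,-4],[0,0,5]]

  row1 -= -1·row0 → [0,1,-4]
  row2 -= -2·row0 → [0,-3,17]
  row2 -= -3·row1 → [0,0,5]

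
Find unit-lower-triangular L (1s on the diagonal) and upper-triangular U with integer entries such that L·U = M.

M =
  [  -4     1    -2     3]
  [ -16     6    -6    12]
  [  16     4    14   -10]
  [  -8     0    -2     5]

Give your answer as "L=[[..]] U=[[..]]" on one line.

  r1 -= 4·r0 → [0,2,2,0]
  r2 -= -4·r0 → [0,8,6,2]
  r3 -= 2·r0 → [0,-2,2,-1]
  r2 -= 4·r1 → [0,0,-2,2]
  r3 -= -1·r1 → [0,0,4,-1]
  r3 -= -2·r2 → [0,0,0,3]

L=[[1,0,0,0],[4,1,0,0],[-4,4,1,0],[2,-1,-2,1]] U=[[-4,1,-2,3],[0,2,2,0],[0,0,-2,2],[0,0,0,3]]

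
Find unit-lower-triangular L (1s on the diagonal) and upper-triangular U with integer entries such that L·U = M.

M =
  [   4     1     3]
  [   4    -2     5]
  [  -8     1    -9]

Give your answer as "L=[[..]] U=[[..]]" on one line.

  row1 -= 1·row0 → [0,-3,2]
  row2 -= -2·row0 → [0,3,-3]
  row2 -= -1·row1 → [0,0,-1]

L=[[1,0,0],[1,1,0],[-2,-1,1]] U=[[4,1,3],[0,-3,2],[0,0,-1]]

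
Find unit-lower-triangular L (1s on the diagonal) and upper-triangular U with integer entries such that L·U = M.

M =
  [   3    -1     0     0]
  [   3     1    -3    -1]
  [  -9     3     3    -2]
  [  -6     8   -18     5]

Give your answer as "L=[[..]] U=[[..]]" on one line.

  R1 -= 1·R0 → [0,2,-3,-1]
  R2 -= -3·R0 → [0,0,3,-2]
  R3 -= -2·R0 → [0,6,-18,5]
  R2 -= 0·R1 → [0,0,3,-2]
  R3 -= 3·R1 → [0,0,-9,8]
  R3 -= -3·R2 → [0,0,0,2]

L=[[1,0,0,0],[1,1,0,0],[-3,0,1,0],[-2,3,-3,1]] U=[[3,-1,0,0],[0,2,-3,-1],[0,0,3,-2],[0,0,0,2]]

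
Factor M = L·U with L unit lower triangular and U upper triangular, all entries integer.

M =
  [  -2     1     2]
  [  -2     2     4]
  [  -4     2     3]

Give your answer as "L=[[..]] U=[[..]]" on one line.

L=[[1,0,0],[1,1,0],[2,0,1]] U=[[-2,1,2],[0,1,2],[0,0,-1]]

  row1 -= 1·row0 → [0,1,2]
  row2 -= 2·row0 → [0,0,-1]
  row2 -= 0·row1 → [0,0,-1]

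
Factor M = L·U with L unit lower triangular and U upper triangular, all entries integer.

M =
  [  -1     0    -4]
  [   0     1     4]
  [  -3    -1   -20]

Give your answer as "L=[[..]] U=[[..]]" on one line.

L=[[1,0,0],[0,1,0],[3,-1,1]] U=[[-1,0,-4],[0,1,4],[0,0,-4]]

  r1 -= 0·r0 → [0,1,4]
  r2 -= 3·r0 → [0,-1,-8]
  r2 -= -1·r1 → [0,0,-4]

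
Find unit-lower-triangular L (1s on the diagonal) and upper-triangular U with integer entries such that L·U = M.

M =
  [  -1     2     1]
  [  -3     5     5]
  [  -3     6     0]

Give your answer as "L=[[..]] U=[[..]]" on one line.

  R1 -= 3·R0 → [0,-1,2]
  R2 -= 3·R0 → [0,0,-3]
  R2 -= 0·R1 → [0,0,-3]

L=[[1,0,0],[3,1,0],[3,0,1]] U=[[-1,2,1],[0,-1,2],[0,0,-3]]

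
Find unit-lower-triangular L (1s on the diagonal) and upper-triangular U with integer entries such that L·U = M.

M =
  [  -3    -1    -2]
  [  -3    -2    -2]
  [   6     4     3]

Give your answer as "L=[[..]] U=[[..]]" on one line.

L=[[1,0,0],[1,1,0],[-2,-2,1]] U=[[-3,-1,-2],[0,-1,0],[0,0,-1]]

  row1 -= 1·row0 → [0,-1,0]
  row2 -= -2·row0 → [0,2,-1]
  row2 -= -2·row1 → [0,0,-1]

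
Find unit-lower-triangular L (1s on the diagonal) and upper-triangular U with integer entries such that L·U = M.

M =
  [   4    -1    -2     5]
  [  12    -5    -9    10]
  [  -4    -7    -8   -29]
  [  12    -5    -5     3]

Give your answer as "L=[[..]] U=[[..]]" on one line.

  r1 -= 3·r0 → [0,-2,-3,-5]
  r2 -= -1·r0 → [0,-8,-10,-24]
  r3 -= 3·r0 → [0,-2,1,-12]
  r2 -= 4·r1 → [0,0,2,-4]
  r3 -= 1·r1 → [0,0,4,-7]
  r3 -= 2·r2 → [0,0,0,1]

L=[[1,0,0,0],[3,1,0,0],[-1,4,1,0],[3,1,2,1]] U=[[4,-1,-2,5],[0,-2,-3,-5],[0,0,2,-4],[0,0,0,1]]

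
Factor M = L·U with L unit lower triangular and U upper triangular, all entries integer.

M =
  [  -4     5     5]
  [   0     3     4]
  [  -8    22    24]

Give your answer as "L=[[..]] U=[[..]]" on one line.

L=[[1,0,0],[0,1,0],[2,4,1]] U=[[-4,5,5],[0,3,4],[0,0,-2]]

  r1 -= 0·r0 → [0,3,4]
  r2 -= 2·r0 → [0,12,14]
  r2 -= 4·r1 → [0,0,-2]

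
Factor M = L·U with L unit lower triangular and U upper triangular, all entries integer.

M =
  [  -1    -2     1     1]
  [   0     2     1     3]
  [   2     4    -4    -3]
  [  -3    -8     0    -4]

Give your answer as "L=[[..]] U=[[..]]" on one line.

  r1 -= 0·r0 → [0,2,1,3]
  r2 -= -2·r0 → [0,0,-2,-1]
  r3 -= 3·r0 → [0,-2,-3,-7]
  r2 -= 0·r1 → [0,0,-2,-1]
  r3 -= -1·r1 → [0,0,-2,-4]
  r3 -= 1·r2 → [0,0,0,-3]

L=[[1,0,0,0],[0,1,0,0],[-2,0,1,0],[3,-1,1,1]] U=[[-1,-2,1,1],[0,2,1,3],[0,0,-2,-1],[0,0,0,-3]]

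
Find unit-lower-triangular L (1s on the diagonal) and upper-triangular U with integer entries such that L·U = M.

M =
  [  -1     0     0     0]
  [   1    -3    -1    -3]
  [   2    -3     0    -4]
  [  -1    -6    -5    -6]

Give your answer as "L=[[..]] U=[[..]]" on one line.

L=[[1,0,0,0],[-1,1,0,0],[-2,1,1,0],[1,2,-3,1]] U=[[-1,0,0,0],[0,-3,-1,-3],[0,0,1,-1],[0,0,0,-3]]

  row1 -= -1·row0 → [0,-3,-1,-3]
  row2 -= -2·row0 → [0,-3,0,-4]
  row3 -= 1·row0 → [0,-6,-5,-6]
  row2 -= 1·row1 → [0,0,1,-1]
  row3 -= 2·row1 → [0,0,-3,0]
  row3 -= -3·row2 → [0,0,0,-3]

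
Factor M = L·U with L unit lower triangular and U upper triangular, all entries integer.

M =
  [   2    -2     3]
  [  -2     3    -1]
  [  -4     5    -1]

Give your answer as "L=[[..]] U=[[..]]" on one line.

L=[[1,0,0],[-1,1,0],[-2,1,1]] U=[[2,-2,3],[0,1,2],[0,0,3]]

  r1 -= -1·r0 → [0,1,2]
  r2 -= -2·r0 → [0,1,5]
  r2 -= 1·r1 → [0,0,3]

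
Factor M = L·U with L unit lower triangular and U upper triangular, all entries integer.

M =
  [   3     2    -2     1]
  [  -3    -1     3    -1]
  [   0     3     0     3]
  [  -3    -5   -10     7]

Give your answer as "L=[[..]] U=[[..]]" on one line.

L=[[1,0,0,0],[-1,1,0,0],[0,3,1,0],[-1,-3,3,1]] U=[[3,2,-2,1],[0,1,1,0],[0,0,-3,3],[0,0,0,-1]]

  row1 -= -1·row0 → [0,1,1,0]
  row2 -= 0·row0 → [0,3,0,3]
  row3 -= -1·row0 → [0,-3,-12,8]
  row2 -= 3·row1 → [0,0,-3,3]
  row3 -= -3·row1 → [0,0,-9,8]
  row3 -= 3·row2 → [0,0,0,-1]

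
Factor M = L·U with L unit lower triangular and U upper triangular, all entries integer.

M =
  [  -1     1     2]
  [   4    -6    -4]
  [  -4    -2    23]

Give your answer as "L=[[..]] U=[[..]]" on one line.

L=[[1,0,0],[-4,1,0],[4,3,1]] U=[[-1,1,2],[0,-2,4],[0,0,3]]

  row1 -= -4·row0 → [0,-2,4]
  row2 -= 4·row0 → [0,-6,15]
  row2 -= 3·row1 → [0,0,3]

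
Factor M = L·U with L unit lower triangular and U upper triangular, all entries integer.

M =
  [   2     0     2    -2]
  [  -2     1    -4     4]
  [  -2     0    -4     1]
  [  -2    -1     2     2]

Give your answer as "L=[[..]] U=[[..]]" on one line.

L=[[1,0,0,0],[-1,1,0,0],[-1,0,1,0],[-1,-1,-1,1]] U=[[2,0,2,-2],[0,1,-2,2],[0,0,-2,-1],[0,0,0,1]]

  row1 -= -1·row0 → [0,1,-2,2]
  row2 -= -1·row0 → [0,0,-2,-1]
  row3 -= -1·row0 → [0,-1,4,0]
  row2 -= 0·row1 → [0,0,-2,-1]
  row3 -= -1·row1 → [0,0,2,2]
  row3 -= -1·row2 → [0,0,0,1]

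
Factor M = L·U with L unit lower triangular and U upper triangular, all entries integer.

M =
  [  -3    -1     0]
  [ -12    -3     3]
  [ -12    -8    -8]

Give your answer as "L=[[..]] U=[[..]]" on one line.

  R1 -= 4·R0 → [0,1,3]
  R2 -= 4·R0 → [0,-4,-8]
  R2 -= -4·R1 → [0,0,4]

L=[[1,0,0],[4,1,0],[4,-4,1]] U=[[-3,-1,0],[0,1,3],[0,0,4]]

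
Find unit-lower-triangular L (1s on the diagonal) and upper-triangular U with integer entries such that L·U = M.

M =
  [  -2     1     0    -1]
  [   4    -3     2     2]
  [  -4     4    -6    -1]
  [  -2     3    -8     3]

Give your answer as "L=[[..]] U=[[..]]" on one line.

L=[[1,0,0,0],[-2,1,0,0],[2,-2,1,0],[1,-2,2,1]] U=[[-2,1,0,-1],[0,-1,2,0],[0,0,-2,1],[0,0,0,2]]

  r1 -= -2·r0 → [0,-1,2,0]
  r2 -= 2·r0 → [0,2,-6,1]
  r3 -= 1·r0 → [0,2,-8,4]
  r2 -= -2·r1 → [0,0,-2,1]
  r3 -= -2·r1 → [0,0,-4,4]
  r3 -= 2·r2 → [0,0,0,2]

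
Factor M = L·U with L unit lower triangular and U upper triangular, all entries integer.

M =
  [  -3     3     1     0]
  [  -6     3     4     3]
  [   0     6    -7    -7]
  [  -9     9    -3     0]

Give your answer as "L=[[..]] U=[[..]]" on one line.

L=[[1,0,0,0],[2,1,0,0],[0,-2,1,0],[3,0,2,1]] U=[[-3,3,1,0],[0,-3,2,3],[0,0,-3,-1],[0,0,0,2]]

  r1 -= 2·r0 → [0,-3,2,3]
  r2 -= 0·r0 → [0,6,-7,-7]
  r3 -= 3·r0 → [0,0,-6,0]
  r2 -= -2·r1 → [0,0,-3,-1]
  r3 -= 0·r1 → [0,0,-6,0]
  r3 -= 2·r2 → [0,0,0,2]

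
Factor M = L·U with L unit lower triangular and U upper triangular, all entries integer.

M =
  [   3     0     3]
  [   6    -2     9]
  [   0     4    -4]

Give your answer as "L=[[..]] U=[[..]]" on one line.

  row1 -= 2·row0 → [0,-2,3]
  row2 -= 0·row0 → [0,4,-4]
  row2 -= -2·row1 → [0,0,2]

L=[[1,0,0],[2,1,0],[0,-2,1]] U=[[3,0,3],[0,-2,3],[0,0,2]]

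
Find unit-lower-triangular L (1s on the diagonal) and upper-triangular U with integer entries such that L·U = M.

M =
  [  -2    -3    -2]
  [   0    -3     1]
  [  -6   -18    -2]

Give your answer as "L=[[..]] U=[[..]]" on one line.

  row1 -= 0·row0 → [0,-3,1]
  row2 -= 3·row0 → [0,-9,4]
  row2 -= 3·row1 → [0,0,1]

L=[[1,0,0],[0,1,0],[3,3,1]] U=[[-2,-3,-2],[0,-3,1],[0,0,1]]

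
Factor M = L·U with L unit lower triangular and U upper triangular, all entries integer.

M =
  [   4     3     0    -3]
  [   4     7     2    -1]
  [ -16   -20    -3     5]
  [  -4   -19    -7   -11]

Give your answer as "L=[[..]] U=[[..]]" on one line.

L=[[1,0,0,0],[1,1,0,0],[-4,-2,1,0],[-1,-4,1,1]] U=[[4,3,0,-3],[0,4,2,2],[0,0,1,-3],[0,0,0,-3]]

  row1 -= 1·row0 → [0,4,2,2]
  row2 -= -4·row0 → [0,-8,-3,-7]
  row3 -= -1·row0 → [0,-16,-7,-14]
  row2 -= -2·row1 → [0,0,1,-3]
  row3 -= -4·row1 → [0,0,1,-6]
  row3 -= 1·row2 → [0,0,0,-3]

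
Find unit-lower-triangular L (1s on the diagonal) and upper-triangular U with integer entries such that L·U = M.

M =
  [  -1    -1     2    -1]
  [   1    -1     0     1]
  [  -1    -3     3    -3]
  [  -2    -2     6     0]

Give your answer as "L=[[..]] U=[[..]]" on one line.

L=[[1,0,0,0],[-1,1,0,0],[1,1,1,0],[2,0,-2,1]] U=[[-1,-1,2,-1],[0,-2,2,0],[0,0,-1,-2],[0,0,0,-2]]

  row1 -= -1·row0 → [0,-2,2,0]
  row2 -= 1·row0 → [0,-2,1,-2]
  row3 -= 2·row0 → [0,0,2,2]
  row2 -= 1·row1 → [0,0,-1,-2]
  row3 -= 0·row1 → [0,0,2,2]
  row3 -= -2·row2 → [0,0,0,-2]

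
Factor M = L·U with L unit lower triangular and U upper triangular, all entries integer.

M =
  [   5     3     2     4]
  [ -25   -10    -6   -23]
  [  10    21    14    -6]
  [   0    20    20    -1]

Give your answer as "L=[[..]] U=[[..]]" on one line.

L=[[1,0,0,0],[-5,1,0,0],[2,3,1,0],[0,4,-2,1]] U=[[5,3,2,4],[0,5,4,-3],[0,0,-2,-5],[0,0,0,1]]

  R1 -= -5·R0 → [0,5,4,-3]
  R2 -= 2·R0 → [0,15,10,-14]
  R3 -= 0·R0 → [0,20,20,-1]
  R2 -= 3·R1 → [0,0,-2,-5]
  R3 -= 4·R1 → [0,0,4,11]
  R3 -= -2·R2 → [0,0,0,1]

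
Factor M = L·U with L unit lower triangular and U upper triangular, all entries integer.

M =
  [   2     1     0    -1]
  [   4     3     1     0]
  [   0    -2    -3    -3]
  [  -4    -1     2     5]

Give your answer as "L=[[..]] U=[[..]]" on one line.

  R1 -= 2·R0 → [0,1,1,2]
  R2 -= 0·R0 → [0,-2,-3,-3]
  R3 -= -2·R0 → [0,1,2,3]
  R2 -= -2·R1 → [0,0,-1,1]
  R3 -= 1·R1 → [0,0,1,1]
  R3 -= -1·R2 → [0,0,0,2]

L=[[1,0,0,0],[2,1,0,0],[0,-2,1,0],[-2,1,-1,1]] U=[[2,1,0,-1],[0,1,1,2],[0,0,-1,1],[0,0,0,2]]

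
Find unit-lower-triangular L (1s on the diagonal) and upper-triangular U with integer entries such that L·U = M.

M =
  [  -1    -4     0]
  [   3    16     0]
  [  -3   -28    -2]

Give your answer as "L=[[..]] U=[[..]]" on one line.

  r1 -= -3·r0 → [0,4,0]
  r2 -= 3·r0 → [0,-16,-2]
  r2 -= -4·r1 → [0,0,-2]

L=[[1,0,0],[-3,1,0],[3,-4,1]] U=[[-1,-4,0],[0,4,0],[0,0,-2]]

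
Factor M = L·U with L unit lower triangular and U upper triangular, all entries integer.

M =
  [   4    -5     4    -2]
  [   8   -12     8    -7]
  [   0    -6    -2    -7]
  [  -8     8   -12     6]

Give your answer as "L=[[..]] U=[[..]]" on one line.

  R1 -= 2·R0 → [0,-2,0,-3]
  R2 -= 0·R0 → [0,-6,-2,-7]
  R3 -= -2·R0 → [0,-2,-4,2]
  R2 -= 3·R1 → [0,0,-2,2]
  R3 -= 1·R1 → [0,0,-4,5]
  R3 -= 2·R2 → [0,0,0,1]

L=[[1,0,0,0],[2,1,0,0],[0,3,1,0],[-2,1,2,1]] U=[[4,-5,4,-2],[0,-2,0,-3],[0,0,-2,2],[0,0,0,1]]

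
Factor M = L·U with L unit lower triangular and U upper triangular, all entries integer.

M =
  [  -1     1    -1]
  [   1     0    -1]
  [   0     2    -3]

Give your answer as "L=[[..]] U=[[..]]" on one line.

  r1 -= -1·r0 → [0,1,-2]
  r2 -= 0·r0 → [0,2,-3]
  r2 -= 2·r1 → [0,0,1]

L=[[1,0,0],[-1,1,0],[0,2,1]] U=[[-1,1,-1],[0,1,-2],[0,0,1]]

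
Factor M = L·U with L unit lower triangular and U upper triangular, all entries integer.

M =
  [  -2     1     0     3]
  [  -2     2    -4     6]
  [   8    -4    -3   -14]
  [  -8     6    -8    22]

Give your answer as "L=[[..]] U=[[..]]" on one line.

  r1 -= 1·r0 → [0,1,-4,3]
  r2 -= -4·r0 → [0,0,-3,-2]
  r3 -= 4·r0 → [0,2,-8,10]
  r2 -= 0·r1 → [0,0,-3,-2]
  r3 -= 2·r1 → [0,0,0,4]
  r3 -= 0·r2 → [0,0,0,4]

L=[[1,0,0,0],[1,1,0,0],[-4,0,1,0],[4,2,0,1]] U=[[-2,1,0,3],[0,1,-4,3],[0,0,-3,-2],[0,0,0,4]]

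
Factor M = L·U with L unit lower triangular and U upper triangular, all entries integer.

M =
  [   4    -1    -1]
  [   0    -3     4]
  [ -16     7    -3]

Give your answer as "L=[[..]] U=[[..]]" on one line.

  row1 -= 0·row0 → [0,-3,4]
  row2 -= -4·row0 → [0,3,-7]
  row2 -= -1·row1 → [0,0,-3]

L=[[1,0,0],[0,1,0],[-4,-1,1]] U=[[4,-1,-1],[0,-3,4],[0,0,-3]]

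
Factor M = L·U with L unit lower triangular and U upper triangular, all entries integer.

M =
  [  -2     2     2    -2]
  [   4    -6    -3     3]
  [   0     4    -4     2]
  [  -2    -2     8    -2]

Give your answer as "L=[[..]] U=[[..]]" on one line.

  R1 -= -2·R0 → [0,-2,1,-1]
  R2 -= 0·R0 → [0,4,-4,2]
  R3 -= 1·R0 → [0,-4,6,0]
  R2 -= -2·R1 → [0,0,-2,0]
  R3 -= 2·R1 → [0,0,4,2]
  R3 -= -2·R2 → [0,0,0,2]

L=[[1,0,0,0],[-2,1,0,0],[0,-2,1,0],[1,2,-2,1]] U=[[-2,2,2,-2],[0,-2,1,-1],[0,0,-2,0],[0,0,0,2]]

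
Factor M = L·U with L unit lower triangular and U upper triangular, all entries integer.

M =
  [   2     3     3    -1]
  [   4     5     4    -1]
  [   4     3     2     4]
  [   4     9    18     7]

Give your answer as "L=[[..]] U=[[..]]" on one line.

  row1 -= 2·row0 → [0,-1,-2,1]
  row2 -= 2·row0 → [0,-3,-4,6]
  row3 -= 2·row0 → [0,3,12,9]
  row2 -= 3·row1 → [0,0,2,3]
  row3 -= -3·row1 → [0,0,6,12]
  row3 -= 3·row2 → [0,0,0,3]

L=[[1,0,0,0],[2,1,0,0],[2,3,1,0],[2,-3,3,1]] U=[[2,3,3,-1],[0,-1,-2,1],[0,0,2,3],[0,0,0,3]]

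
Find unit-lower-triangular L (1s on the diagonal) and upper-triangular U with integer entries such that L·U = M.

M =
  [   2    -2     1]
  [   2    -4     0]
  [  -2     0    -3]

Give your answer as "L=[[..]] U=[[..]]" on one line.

  R1 -= 1·R0 → [0,-2,-1]
  R2 -= -1·R0 → [0,-2,-2]
  R2 -= 1·R1 → [0,0,-1]

L=[[1,0,0],[1,1,0],[-1,1,1]] U=[[2,-2,1],[0,-2,-1],[0,0,-1]]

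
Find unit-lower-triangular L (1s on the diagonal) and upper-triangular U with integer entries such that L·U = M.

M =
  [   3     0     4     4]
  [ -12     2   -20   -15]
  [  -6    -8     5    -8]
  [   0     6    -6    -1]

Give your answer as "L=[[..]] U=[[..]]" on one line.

  R1 -= -4·R0 → [0,2,-4,1]
  R2 -= -2·R0 → [0,-8,13,0]
  R3 -= 0·R0 → [0,6,-6,-1]
  R2 -= -4·R1 → [0,0,-3,4]
  R3 -= 3·R1 → [0,0,6,-4]
  R3 -= -2·R2 → [0,0,0,4]

L=[[1,0,0,0],[-4,1,0,0],[-2,-4,1,0],[0,3,-2,1]] U=[[3,0,4,4],[0,2,-4,1],[0,0,-3,4],[0,0,0,4]]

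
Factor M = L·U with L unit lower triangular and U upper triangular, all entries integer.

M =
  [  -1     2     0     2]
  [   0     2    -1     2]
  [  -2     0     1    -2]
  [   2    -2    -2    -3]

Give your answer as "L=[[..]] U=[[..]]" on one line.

  R1 -= 0·R0 → [0,2,-1,2]
  R2 -= 2·R0 → [0,-4,1,-6]
  R3 -= -2·R0 → [0,2,-2,1]
  R2 -= -2·R1 → [0,0,-1,-2]
  R3 -= 1·R1 → [0,0,-1,-1]
  R3 -= 1·R2 → [0,0,0,1]

L=[[1,0,0,0],[0,1,0,0],[2,-2,1,0],[-2,1,1,1]] U=[[-1,2,0,2],[0,2,-1,2],[0,0,-1,-2],[0,0,0,1]]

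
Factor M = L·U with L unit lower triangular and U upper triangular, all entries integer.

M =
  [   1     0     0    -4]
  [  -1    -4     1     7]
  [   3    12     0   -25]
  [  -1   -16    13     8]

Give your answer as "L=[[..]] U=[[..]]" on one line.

  row1 -= -1·row0 → [0,-4,1,3]
  row2 -= 3·row0 → [0,12,0,-13]
  row3 -= -1·row0 → [0,-16,13,4]
  row2 -= -3·row1 → [0,0,3,-4]
  row3 -= 4·row1 → [0,0,9,-8]
  row3 -= 3·row2 → [0,0,0,4]

L=[[1,0,0,0],[-1,1,0,0],[3,-3,1,0],[-1,4,3,1]] U=[[1,0,0,-4],[0,-4,1,3],[0,0,3,-4],[0,0,0,4]]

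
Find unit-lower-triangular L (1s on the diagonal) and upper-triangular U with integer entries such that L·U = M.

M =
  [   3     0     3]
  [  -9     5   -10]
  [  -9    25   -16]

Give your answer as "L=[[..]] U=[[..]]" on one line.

  row1 -= -3·row0 → [0,5,-1]
  row2 -= -3·row0 → [0,25,-7]
  row2 -= 5·row1 → [0,0,-2]

L=[[1,0,0],[-3,1,0],[-3,5,1]] U=[[3,0,3],[0,5,-1],[0,0,-2]]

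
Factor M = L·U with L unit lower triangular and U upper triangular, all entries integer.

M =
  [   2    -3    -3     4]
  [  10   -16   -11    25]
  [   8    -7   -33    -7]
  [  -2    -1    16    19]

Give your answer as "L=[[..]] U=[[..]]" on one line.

L=[[1,0,0,0],[5,1,0,0],[4,-5,1,0],[-1,4,3,1]] U=[[2,-3,-3,4],[0,-1,4,5],[0,0,-1,2],[0,0,0,-3]]

  row1 -= 5·row0 → [0,-1,4,5]
  row2 -= 4·row0 → [0,5,-21,-23]
  row3 -= -1·row0 → [0,-4,13,23]
  row2 -= -5·row1 → [0,0,-1,2]
  row3 -= 4·row1 → [0,0,-3,3]
  row3 -= 3·row2 → [0,0,0,-3]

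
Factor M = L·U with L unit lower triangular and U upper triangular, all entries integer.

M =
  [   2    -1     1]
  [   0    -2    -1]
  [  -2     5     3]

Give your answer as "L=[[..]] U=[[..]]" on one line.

L=[[1,0,0],[0,1,0],[-1,-2,1]] U=[[2,-1,1],[0,-2,-1],[0,0,2]]

  r1 -= 0·r0 → [0,-2,-1]
  r2 -= -1·r0 → [0,4,4]
  r2 -= -2·r1 → [0,0,2]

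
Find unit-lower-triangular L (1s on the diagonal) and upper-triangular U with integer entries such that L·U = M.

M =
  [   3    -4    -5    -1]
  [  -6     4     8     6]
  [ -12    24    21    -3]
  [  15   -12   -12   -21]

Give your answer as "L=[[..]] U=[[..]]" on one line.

L=[[1,0,0,0],[-2,1,0,0],[-4,-2,1,0],[5,-2,-3,1]] U=[[3,-4,-5,-1],[0,-4,-2,4],[0,0,-3,1],[0,0,0,-5]]

  row1 -= -2·row0 → [0,-4,-2,4]
  row2 -= -4·row0 → [0,8,1,-7]
  row3 -= 5·row0 → [0,8,13,-16]
  row2 -= -2·row1 → [0,0,-3,1]
  row3 -= -2·row1 → [0,0,9,-8]
  row3 -= -3·row2 → [0,0,0,-5]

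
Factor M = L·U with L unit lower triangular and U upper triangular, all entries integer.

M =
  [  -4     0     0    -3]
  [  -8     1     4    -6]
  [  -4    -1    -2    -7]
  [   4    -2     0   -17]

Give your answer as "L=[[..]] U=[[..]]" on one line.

  row1 -= 2·row0 → [0,1,4,0]
  row2 -= 1·row0 → [0,-1,-2,-4]
  row3 -= -1·row0 → [0,-2,0,-20]
  row2 -= -1·row1 → [0,0,2,-4]
  row3 -= -2·row1 → [0,0,8,-20]
  row3 -= 4·row2 → [0,0,0,-4]

L=[[1,0,0,0],[2,1,0,0],[1,-1,1,0],[-1,-2,4,1]] U=[[-4,0,0,-3],[0,1,4,0],[0,0,2,-4],[0,0,0,-4]]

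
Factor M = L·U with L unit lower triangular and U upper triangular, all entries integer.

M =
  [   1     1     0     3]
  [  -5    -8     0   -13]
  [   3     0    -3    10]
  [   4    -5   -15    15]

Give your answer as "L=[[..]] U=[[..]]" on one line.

L=[[1,0,0,0],[-5,1,0,0],[3,1,1,0],[4,3,5,1]] U=[[1,1,0,3],[0,-3,0,2],[0,0,-3,-1],[0,0,0,2]]

  row1 -= -5·row0 → [0,-3,0,2]
  row2 -= 3·row0 → [0,-3,-3,1]
  row3 -= 4·row0 → [0,-9,-15,3]
  row2 -= 1·row1 → [0,0,-3,-1]
  row3 -= 3·row1 → [0,0,-15,-3]
  row3 -= 5·row2 → [0,0,0,2]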